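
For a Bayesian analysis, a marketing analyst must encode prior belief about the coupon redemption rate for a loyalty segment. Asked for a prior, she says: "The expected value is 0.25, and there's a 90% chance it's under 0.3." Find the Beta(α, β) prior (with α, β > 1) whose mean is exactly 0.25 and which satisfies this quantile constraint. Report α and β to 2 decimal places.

With mean 0.25 fixed, write α = 0.25s, β = 0.75s where s = α+β.
Need P(θ < 0.3) = 0.9 under Beta(0.25s, 0.75s). Normal approximation: (q−m)/√(m(1−m)/s) ≈ z_{0.9} = 1.28, so s ≈ 0.25·0.75·(1.28)²/(0.3−0.25)² = 123.2.
At s = 123.2: P(θ<0.3) ≈ 0.897. Adjusting to match 0.9 gives s ≈ 126.77.
So α = 0.25·126.77 ≈ 31.69, β = 0.75·126.77 ≈ 95.08.

α ≈ 31.69, β ≈ 95.08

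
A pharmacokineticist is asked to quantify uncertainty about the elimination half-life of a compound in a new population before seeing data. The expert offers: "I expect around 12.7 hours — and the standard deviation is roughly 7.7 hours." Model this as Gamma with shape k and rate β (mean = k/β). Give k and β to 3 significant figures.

For Gamma(k, rate β): mean = k/β, variance = k/β², so CV = 1/√k.
CV = SD/mean = 7.7/12.7 = 0.6063, hence k = 1/CV² = 2.72.
Then β = k/mean = 2.72/12.7 = 0.214.

k ≈ 2.72, β ≈ 0.214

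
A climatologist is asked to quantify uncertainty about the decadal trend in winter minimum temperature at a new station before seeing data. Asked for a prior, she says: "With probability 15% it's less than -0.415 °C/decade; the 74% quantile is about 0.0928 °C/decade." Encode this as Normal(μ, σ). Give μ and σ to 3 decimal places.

μ = -0.102, σ = 0.302

For Normal(μ,σ), the p-quantile is μ + z_p·σ. Here z_{0.15} = -1.036, z_{0.74} = 0.6433.
So -0.415 = μ − 1.036σ and 0.0928 = μ + 0.6433σ.
Subtracting: σ = (0.0928 − -0.415)/(0.6433 − (-1.036)) = 0.302.
Then μ = -0.415 − (-1.036)·0.302 = -0.102.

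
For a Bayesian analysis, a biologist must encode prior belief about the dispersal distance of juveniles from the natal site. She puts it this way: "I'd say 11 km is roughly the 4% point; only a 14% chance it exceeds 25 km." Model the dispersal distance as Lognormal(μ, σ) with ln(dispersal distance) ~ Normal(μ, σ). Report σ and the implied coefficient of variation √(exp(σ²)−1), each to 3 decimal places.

If T ~ Lognormal(μ,σ) then ln T ~ Normal(μ,σ), so the p-quantile of ln T is μ + z_p·σ.
ln(11) = 2.398 and ln(25) = 3.219; z_{0.04} = -1.751, z_{0.86} = 1.08.
σ = (3.219 − 2.398)/(1.08 − (-1.751)) = 0.290.
μ = 2.398 − (-1.751)·0.290 = 2.906.
CV = √(exp(σ²)−1) = √(exp(0.0841)−1) = 0.296.

σ ≈ 0.290, CV ≈ 0.296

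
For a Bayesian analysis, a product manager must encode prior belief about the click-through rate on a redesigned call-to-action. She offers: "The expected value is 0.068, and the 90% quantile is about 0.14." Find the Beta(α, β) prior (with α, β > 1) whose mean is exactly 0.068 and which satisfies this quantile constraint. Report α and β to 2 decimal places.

α ≈ 1.48, β ≈ 20.27

With mean 0.068 fixed, write α = 0.068s, β = 0.932s where s = α+β.
Need P(θ < 0.14) = 0.9 under Beta(0.068s, 0.932s). Normal approximation: (q−m)/√(m(1−m)/s) ≈ z_{0.9} = 1.28, so s ≈ 0.068·0.932·(1.28)²/(0.14−0.068)² = 20.1.
At s = 20.1: P(θ<0.14) ≈ 0.894. Adjusting to match 0.9 gives s ≈ 21.75.
So α = 0.068·21.75 ≈ 1.48, β = 0.932·21.75 ≈ 20.27.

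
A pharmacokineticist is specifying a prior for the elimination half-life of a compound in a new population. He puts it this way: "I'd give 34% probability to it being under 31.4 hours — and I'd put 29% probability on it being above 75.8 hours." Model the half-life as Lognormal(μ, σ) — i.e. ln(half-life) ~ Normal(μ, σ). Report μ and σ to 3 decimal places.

If T ~ Lognormal(μ,σ) then ln T ~ Normal(μ,σ), so the p-quantile of ln T is μ + z_p·σ.
ln(31.4) = 3.447 and ln(75.8) = 4.328; z_{0.34} = -0.4125, z_{0.71} = 0.5534.
σ = (4.328 − 3.447)/(0.5534 − (-0.4125)) = 0.912.
μ = 3.447 − (-0.4125)·0.912 = 3.823.

μ ≈ 3.823, σ ≈ 0.912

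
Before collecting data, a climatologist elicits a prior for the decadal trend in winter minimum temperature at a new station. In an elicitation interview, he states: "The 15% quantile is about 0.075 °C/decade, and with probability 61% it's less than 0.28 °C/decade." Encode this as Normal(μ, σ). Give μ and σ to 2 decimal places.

The p-quantile of Normal(μ,σ) is μ + z_p·σ, with z_{0.15} = -1.036 and z_{0.61} = 0.2793.
Eliminate σ: μ = (z₂·x₁ − z₁·x₂)/(z₂ − z₁) = (0.2793·0.075 − (-1.036)·0.28)/1.316 = 0.24.
Then σ = (x₂ − x₁)/(z₂ − z₁) = (0.28 − 0.075)/1.316 = 0.16.

μ = 0.24, σ = 0.16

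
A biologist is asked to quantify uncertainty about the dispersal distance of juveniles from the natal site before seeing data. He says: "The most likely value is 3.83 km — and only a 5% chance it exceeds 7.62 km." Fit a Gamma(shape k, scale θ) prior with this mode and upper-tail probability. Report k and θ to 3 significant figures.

k ≈ 6.86, θ ≈ 0.654

Gamma(k,θ) with k>1 has mode (k−1)θ, so θ = 3.83/(k−1).
Need P(X < 7.62) = 0.95 with θ tied to k this way. Start at k = 2, θ = 3.83: P(X<7.62) ≈ 0.591.
Too low — raise k to concentrate. Iterating converges to k ≈ 6.86.
Then θ = 3.83/(6.86−1) ≈ 0.654.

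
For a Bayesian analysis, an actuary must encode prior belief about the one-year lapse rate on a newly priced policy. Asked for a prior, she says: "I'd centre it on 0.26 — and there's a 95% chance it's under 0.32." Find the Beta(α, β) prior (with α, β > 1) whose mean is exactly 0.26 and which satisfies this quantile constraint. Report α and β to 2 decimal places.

α ≈ 39.65, β ≈ 112.85

With mean 0.26 fixed, write α = 0.26s, β = 0.74s where s = α+β.
Need P(θ < 0.32) = 0.95 under Beta(0.26s, 0.74s). Normal approximation: (q−m)/√(m(1−m)/s) ≈ z_{0.95} = 1.64, so s ≈ 0.26·0.74·(1.64)²/(0.32−0.26)² = 144.6.
At s = 144.6: P(θ<0.32) ≈ 0.946. Adjusting to match 0.95 gives s ≈ 152.51.
So α = 0.26·152.51 ≈ 39.65, β = 0.74·152.51 ≈ 112.85.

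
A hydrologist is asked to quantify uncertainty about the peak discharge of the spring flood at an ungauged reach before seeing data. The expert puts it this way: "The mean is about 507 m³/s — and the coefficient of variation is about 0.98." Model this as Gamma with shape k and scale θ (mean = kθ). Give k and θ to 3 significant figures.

For Gamma(k, scale θ): mean = kθ, variance = kθ², so CV = 1/√k.
CV = 0.98, hence k = 1/CV² = 1.04.
Then θ = mean/k = 507/1.04 = 487.

k ≈ 1.04, θ ≈ 487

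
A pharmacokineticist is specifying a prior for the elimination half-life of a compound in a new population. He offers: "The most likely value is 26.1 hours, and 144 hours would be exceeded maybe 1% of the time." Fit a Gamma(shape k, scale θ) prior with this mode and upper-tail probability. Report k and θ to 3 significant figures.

Gamma(k,θ) with k>1 has mode (k−1)θ, so θ = 26.1/(k−1).
Need P(X < 144) = 0.99 with θ tied to k this way. Start at k = 2, θ = 26.1: P(X<144) ≈ 0.974.
Too low — raise k to concentrate. Iterating converges to k ≈ 2.3.
Then θ = 26.1/(2.3−1) ≈ 20.

k ≈ 2.3, θ ≈ 20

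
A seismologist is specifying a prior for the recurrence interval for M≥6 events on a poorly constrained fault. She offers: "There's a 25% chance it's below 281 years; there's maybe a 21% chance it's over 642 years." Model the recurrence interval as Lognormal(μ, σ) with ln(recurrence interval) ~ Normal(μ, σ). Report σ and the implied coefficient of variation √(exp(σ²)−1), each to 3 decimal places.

σ ≈ 0.558, CV ≈ 0.604

If T ~ Lognormal(μ,σ) then ln T ~ Normal(μ,σ), so the p-quantile of ln T is μ + z_p·σ.
ln(281) = 5.638 and ln(642) = 6.465; z_{0.25} = -0.6745, z_{0.79} = 0.8064.
σ = (6.465 − 5.638)/(0.8064 − (-0.6745)) = 0.558.
μ = 5.638 − (-0.6745)·0.558 = 6.015.
CV = √(exp(σ²)−1) = √(exp(0.3113)−1) = 0.604.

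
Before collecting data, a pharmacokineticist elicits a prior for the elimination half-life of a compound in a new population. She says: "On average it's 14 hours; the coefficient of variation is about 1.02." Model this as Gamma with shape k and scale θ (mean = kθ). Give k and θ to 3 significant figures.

For Gamma(k, scale θ): mean = kθ, variance = kθ², so CV = 1/√k.
CV = 1.02, hence k = 1/CV² = 0.961.
Then θ = mean/k = 14/0.961 = 14.6.

k ≈ 0.961, θ ≈ 14.6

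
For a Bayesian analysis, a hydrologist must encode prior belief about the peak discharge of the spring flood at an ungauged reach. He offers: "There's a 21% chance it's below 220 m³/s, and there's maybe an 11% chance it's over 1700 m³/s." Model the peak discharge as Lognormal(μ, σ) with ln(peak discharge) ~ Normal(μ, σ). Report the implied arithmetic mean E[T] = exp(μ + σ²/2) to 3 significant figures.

If T ~ Lognormal(μ,σ) then ln T ~ Normal(μ,σ), so the p-quantile of ln T is μ + z_p·σ.
ln(220) = 5.394 and ln(1700) = 7.438; z_{0.21} = -0.8064, z_{0.89} = 1.227.
σ = (7.438 − 5.394)/(1.227 − (-0.8064)) = 1.006.
μ = 5.394 − (-0.8064)·1.006 = 6.205.
E[T] = exp(μ + σ²/2) = exp(6.205 + 0.5058) = 821 m³/s.

E[T] ≈ 821 m³/s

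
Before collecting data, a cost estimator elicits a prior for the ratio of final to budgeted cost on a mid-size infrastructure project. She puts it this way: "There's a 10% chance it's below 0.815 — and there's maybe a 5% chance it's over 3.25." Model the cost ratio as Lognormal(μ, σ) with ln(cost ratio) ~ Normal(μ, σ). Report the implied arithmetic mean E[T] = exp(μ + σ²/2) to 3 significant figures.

If T ~ Lognormal(μ,σ) then ln T ~ Normal(μ,σ), so the p-quantile of ln T is μ + z_p·σ.
ln(0.815) = -0.2046 and ln(3.25) = 1.179; z_{0.1} = -1.282, z_{0.95} = 1.645.
σ = (1.179 − -0.2046)/(1.645 − (-1.282)) = 0.473.
μ = -0.2046 − (-1.282)·0.473 = 0.401.
E[T] = exp(μ + σ²/2) = exp(0.401 + 0.1117) = 1.67.

E[T] ≈ 1.67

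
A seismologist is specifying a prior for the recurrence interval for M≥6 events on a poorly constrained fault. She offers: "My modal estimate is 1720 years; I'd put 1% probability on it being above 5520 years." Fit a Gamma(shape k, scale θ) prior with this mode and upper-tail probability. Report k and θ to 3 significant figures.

k ≈ 4.26, θ ≈ 528

Gamma(k,θ) with k>1 has mode (k−1)θ, so θ = 1720/(k−1).
Need P(X < 5520) = 0.99 with θ tied to k this way. Start at k = 2, θ = 1720: P(X<5520) ≈ 0.830.
Too low — raise k to concentrate. Iterating converges to k ≈ 4.26.
Then θ = 1720/(4.26−1) ≈ 528.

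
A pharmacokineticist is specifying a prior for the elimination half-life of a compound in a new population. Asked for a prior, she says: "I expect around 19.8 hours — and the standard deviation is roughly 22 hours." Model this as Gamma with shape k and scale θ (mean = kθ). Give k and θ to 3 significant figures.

k ≈ 0.81, θ ≈ 24.4

For Gamma(k, scale θ): mean = kθ, variance = kθ², so CV = 1/√k.
CV = SD/mean = 22/19.8 = 1.111, hence k = 1/CV² = 0.81.
Then θ = mean/k = 19.8/0.81 = 24.4.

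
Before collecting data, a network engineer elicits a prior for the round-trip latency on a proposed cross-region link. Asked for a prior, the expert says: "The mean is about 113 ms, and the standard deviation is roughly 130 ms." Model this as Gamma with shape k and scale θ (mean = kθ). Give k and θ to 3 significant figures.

For Gamma(k, scale θ): mean = kθ, variance = kθ², so CV = 1/√k.
CV = SD/mean = 130/113 = 1.15, hence k = 1/CV² = 0.756.
Then θ = mean/k = 113/0.756 = 150.

k ≈ 0.756, θ ≈ 150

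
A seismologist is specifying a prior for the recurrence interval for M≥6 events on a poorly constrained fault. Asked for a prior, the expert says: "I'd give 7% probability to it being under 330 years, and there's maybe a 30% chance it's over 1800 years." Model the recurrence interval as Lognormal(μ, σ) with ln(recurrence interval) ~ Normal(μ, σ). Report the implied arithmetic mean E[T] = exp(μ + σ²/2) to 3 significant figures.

E[T] ≈ 1650 years

If T ~ Lognormal(μ,σ) then ln T ~ Normal(μ,σ), so the p-quantile of ln T is μ + z_p·σ.
ln(330) = 5.799 and ln(1800) = 7.496; z_{0.07} = -1.476, z_{0.7} = 0.5244.
σ = (7.496 − 5.799)/(0.5244 − (-1.476)) = 0.848.
μ = 5.799 − (-1.476)·0.848 = 7.051.
E[T] = exp(μ + σ²/2) = exp(7.051 + 0.3597) = 1650 years.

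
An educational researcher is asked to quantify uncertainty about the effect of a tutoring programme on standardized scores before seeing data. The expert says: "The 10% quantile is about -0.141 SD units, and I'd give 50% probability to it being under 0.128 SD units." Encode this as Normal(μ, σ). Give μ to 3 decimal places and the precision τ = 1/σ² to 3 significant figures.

The p-quantile of Normal(μ,σ) is μ + z_p·σ, with z_{0.1} = -1.282 and z_{0.5} = 0.
Eliminate σ: μ = (z₂·x₁ − z₁·x₂)/(z₂ − z₁) = (0·-0.141 − (-1.282)·0.128)/1.282 = 0.128.
Then σ = (x₂ − x₁)/(z₂ − z₁) = (0.128 − -0.141)/1.282 = 0.210.
Precision τ = 1/σ² = 1/0.2099² = 22.7.

μ = 0.128, τ = 22.7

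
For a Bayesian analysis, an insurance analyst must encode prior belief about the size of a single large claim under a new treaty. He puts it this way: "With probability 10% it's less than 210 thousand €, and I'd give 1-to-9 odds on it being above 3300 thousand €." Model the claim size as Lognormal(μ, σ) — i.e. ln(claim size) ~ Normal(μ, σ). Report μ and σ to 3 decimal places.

μ ≈ 6.724, σ ≈ 1.075

If T ~ Lognormal(μ,σ) then ln T ~ Normal(μ,σ), so the p-quantile of ln T is μ + z_p·σ.
ln(210) = 5.347 and ln(3300) = 8.102; z_{0.1} = -1.282, z_{0.9} = 1.282.
σ = (8.102 − 5.347)/(1.282 − (-1.282)) = 1.075.
μ = 5.347 − (-1.282)·1.075 = 6.724.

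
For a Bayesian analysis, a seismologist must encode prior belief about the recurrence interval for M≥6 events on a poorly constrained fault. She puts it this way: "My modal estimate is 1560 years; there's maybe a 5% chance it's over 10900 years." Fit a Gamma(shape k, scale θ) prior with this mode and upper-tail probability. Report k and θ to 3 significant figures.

Gamma(k,θ) with k>1 has mode (k−1)θ, so θ = 1560/(k−1).
Need P(X < 10900) = 0.95 with θ tied to k this way. Start at k = 2, θ = 1560: P(X<10900) ≈ 0.993.
Too high — lower k to spread out. Iterating converges to k ≈ 1.58.
Then θ = 1560/(1.58−1) ≈ 2700.

k ≈ 1.58, θ ≈ 2700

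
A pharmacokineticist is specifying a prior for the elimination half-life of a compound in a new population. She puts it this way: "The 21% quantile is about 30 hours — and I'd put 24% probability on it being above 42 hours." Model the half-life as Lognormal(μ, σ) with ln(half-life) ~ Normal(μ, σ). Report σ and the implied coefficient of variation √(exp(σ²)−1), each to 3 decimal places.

If T ~ Lognormal(μ,σ) then ln T ~ Normal(μ,σ), so the p-quantile of ln T is μ + z_p·σ.
ln(30) = 3.401 and ln(42) = 3.738; z_{0.21} = -0.8064, z_{0.76} = 0.7063.
σ = (3.738 − 3.401)/(0.7063 − (-0.8064)) = 0.222.
μ = 3.401 − (-0.8064)·0.222 = 3.581.
CV = √(exp(σ²)−1) = √(exp(0.0495)−1) = 0.225.

σ ≈ 0.222, CV ≈ 0.225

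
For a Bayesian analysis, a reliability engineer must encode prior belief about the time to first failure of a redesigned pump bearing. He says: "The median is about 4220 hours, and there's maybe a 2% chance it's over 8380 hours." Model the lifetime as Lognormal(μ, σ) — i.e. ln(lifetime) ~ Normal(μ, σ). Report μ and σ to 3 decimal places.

μ ≈ 8.348, σ ≈ 0.334

If T ~ Lognormal(μ,σ) then ln T ~ Normal(μ,σ), so the p-quantile of ln T is μ + z_p·σ.
ln(4220) = 8.348 and ln(8380) = 9.034; z_{0.5} = 0, z_{0.98} = 2.054.
σ = (9.034 − 8.348)/(2.054 − (0)) = 0.334.
μ = 8.348 − (0)·0.334 = 8.348.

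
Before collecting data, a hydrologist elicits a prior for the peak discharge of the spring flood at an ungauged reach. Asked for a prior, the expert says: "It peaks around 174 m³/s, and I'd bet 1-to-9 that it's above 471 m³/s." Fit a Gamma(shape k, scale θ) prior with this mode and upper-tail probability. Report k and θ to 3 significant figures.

k ≈ 2.93, θ ≈ 90.1

Gamma(k,θ) with k>1 has mode (k−1)θ, so θ = 174/(k−1).
Need P(X < 471) = 0.9 with θ tied to k this way. Start at k = 2, θ = 174: P(X<471) ≈ 0.753.
Too low — raise k to concentrate. Iterating converges to k ≈ 2.93.
Then θ = 174/(2.93−1) ≈ 90.1.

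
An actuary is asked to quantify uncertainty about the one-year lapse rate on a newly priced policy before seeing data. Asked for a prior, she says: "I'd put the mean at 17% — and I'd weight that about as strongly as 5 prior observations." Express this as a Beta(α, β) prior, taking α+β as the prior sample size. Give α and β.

Under the effective-sample-size interpretation, Beta(α, β) has prior mean α/(α+β) and prior sample size α+β.
So α+β = 5 and α/(α+β) = 0.17, giving α = 0.17·5 = 0.85 and β = 5 − 0.85 = 4.15.

α = 0.85, β = 4.15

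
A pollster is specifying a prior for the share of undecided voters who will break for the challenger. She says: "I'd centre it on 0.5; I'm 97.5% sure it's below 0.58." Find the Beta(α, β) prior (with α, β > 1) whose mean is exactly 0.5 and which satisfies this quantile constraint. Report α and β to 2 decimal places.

α ≈ 74.31, β ≈ 74.31

With mean 0.5 fixed, write α = 0.5s, β = 0.5s where s = α+β.
Need P(θ < 0.58) = 0.975 under Beta(0.5s, 0.5s). Normal approximation: (q−m)/√(m(1−m)/s) ≈ z_{0.975} = 1.96, so s ≈ 0.5·0.5·(1.96)²/(0.58−0.5)² = 150.1.
At s = 150.1: P(θ<0.58) ≈ 0.976. Adjusting to match 0.975 gives s ≈ 148.63.
So α = 0.5·148.63 ≈ 74.31, β = 0.5·148.63 ≈ 74.31.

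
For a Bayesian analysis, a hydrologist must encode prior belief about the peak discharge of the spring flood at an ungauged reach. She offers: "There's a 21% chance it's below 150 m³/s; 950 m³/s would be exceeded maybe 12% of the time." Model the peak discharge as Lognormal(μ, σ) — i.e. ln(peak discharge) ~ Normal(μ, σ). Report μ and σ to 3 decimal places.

If T ~ Lognormal(μ,σ) then ln T ~ Normal(μ,σ), so the p-quantile of ln T is μ + z_p·σ.
ln(150) = 5.011 and ln(950) = 6.856; z_{0.21} = -0.8064, z_{0.88} = 1.175.
σ = (6.856 − 5.011)/(1.175 − (-0.8064)) = 0.932.
μ = 5.011 − (-0.8064)·0.932 = 5.762.

μ ≈ 5.762, σ ≈ 0.932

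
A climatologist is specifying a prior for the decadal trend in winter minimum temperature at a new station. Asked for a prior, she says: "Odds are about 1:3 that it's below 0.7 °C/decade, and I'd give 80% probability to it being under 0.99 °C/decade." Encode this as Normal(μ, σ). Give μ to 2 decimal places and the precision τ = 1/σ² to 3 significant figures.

The p-quantile of Normal(μ,σ) is μ + z_p·σ, with z_{0.25} = -0.6745 and z_{0.8} = 0.8416.
Eliminate σ: μ = (z₂·x₁ − z₁·x₂)/(z₂ − z₁) = (0.8416·0.7 − (-0.6745)·0.99)/1.516 = 0.83.
Then σ = (x₂ − x₁)/(z₂ − z₁) = (0.99 − 0.7)/1.516 = 0.19.
Precision τ = 1/σ² = 1/0.1913² = 27.3.

μ = 0.83, τ = 27.3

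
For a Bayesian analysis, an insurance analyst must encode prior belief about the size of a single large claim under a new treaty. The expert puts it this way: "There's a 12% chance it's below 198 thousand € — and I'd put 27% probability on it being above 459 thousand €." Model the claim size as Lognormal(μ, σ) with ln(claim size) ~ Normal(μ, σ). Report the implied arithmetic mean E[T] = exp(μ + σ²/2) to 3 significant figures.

E[T] ≈ 384 thousand €

If T ~ Lognormal(μ,σ) then ln T ~ Normal(μ,σ), so the p-quantile of ln T is μ + z_p·σ.
ln(198) = 5.288 and ln(459) = 6.129; z_{0.12} = -1.175, z_{0.73} = 0.6128.
σ = (6.129 − 5.288)/(0.6128 − (-1.175)) = 0.470.
μ = 5.288 − (-1.175)·0.470 = 5.841.
E[T] = exp(μ + σ²/2) = exp(5.841 + 0.1106) = 384 thousand €.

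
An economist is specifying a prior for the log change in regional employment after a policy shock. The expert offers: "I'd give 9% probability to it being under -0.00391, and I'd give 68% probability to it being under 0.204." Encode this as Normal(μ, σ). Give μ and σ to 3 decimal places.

μ = 0.150, σ = 0.115

The p-quantile of Normal(μ,σ) is μ + z_p·σ, with z_{0.09} = -1.341 and z_{0.68} = 0.4677.
Eliminate σ: μ = (z₂·x₁ − z₁·x₂)/(z₂ − z₁) = (0.4677·-0.00391 − (-1.341)·0.204)/1.808 = 0.150.
Then σ = (x₂ − x₁)/(z₂ − z₁) = (0.204 − -0.00391)/1.808 = 0.115.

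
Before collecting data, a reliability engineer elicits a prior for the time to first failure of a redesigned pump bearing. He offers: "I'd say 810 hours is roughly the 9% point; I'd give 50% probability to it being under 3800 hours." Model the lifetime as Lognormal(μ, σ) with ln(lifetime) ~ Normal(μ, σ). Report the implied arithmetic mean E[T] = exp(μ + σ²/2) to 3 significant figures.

E[T] ≈ 7390 hours

If T ~ Lognormal(μ,σ) then ln T ~ Normal(μ,σ), so the p-quantile of ln T is μ + z_p·σ.
ln(810) = 6.697 and ln(3800) = 8.243; z_{0.09} = -1.341, z_{0.5} = 0.
σ = (8.243 − 6.697)/(0 − (-1.341)) = 1.153.
μ = 6.697 − (-1.341)·1.153 = 8.243.
E[T] = exp(μ + σ²/2) = exp(8.243 + 0.6646) = 7390 hours.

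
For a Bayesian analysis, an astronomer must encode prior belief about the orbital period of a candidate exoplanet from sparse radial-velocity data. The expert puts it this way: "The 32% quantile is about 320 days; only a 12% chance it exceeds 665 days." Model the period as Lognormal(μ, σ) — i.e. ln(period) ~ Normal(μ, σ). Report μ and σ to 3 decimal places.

μ ≈ 5.977, σ ≈ 0.445

If T ~ Lognormal(μ,σ) then ln T ~ Normal(μ,σ), so the p-quantile of ln T is μ + z_p·σ.
ln(320) = 5.768 and ln(665) = 6.5; z_{0.32} = -0.4677, z_{0.88} = 1.175.
σ = (6.5 − 5.768)/(1.175 − (-0.4677)) = 0.445.
μ = 5.768 − (-0.4677)·0.445 = 5.977.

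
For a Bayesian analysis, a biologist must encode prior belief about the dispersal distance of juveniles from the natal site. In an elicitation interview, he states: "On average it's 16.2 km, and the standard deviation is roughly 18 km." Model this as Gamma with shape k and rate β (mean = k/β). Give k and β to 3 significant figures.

k ≈ 0.81, β ≈ 0.05

For Gamma(k, rate β): mean = k/β, variance = k/β², so CV = 1/√k.
CV = SD/mean = 18/16.2 = 1.111, hence k = 1/CV² = 0.81.
Then β = k/mean = 0.81/16.2 = 0.05.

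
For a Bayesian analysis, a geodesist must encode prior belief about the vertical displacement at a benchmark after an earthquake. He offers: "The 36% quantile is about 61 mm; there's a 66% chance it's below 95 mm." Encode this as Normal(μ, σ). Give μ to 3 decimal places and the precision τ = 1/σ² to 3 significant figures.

μ = 76.809, τ = 0.000514

The p-quantile of Normal(μ,σ) is μ + z_p·σ, with z_{0.36} = -0.3585 and z_{0.66} = 0.4125.
Eliminate σ: μ = (z₂·x₁ − z₁·x₂)/(z₂ − z₁) = (0.4125·61 − (-0.3585)·95)/0.7709 = 76.809.
Then σ = (x₂ − x₁)/(z₂ − z₁) = (95 − 61)/0.7709 = 44.103.
Precision τ = 1/σ² = 1/44.1² = 0.000514.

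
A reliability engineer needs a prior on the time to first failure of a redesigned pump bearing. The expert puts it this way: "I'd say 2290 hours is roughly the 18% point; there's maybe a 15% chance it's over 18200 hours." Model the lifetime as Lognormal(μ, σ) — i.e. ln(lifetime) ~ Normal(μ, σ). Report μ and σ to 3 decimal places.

μ ≈ 8.708, σ ≈ 1.062

If T ~ Lognormal(μ,σ) then ln T ~ Normal(μ,σ), so the p-quantile of ln T is μ + z_p·σ.
ln(2290) = 7.736 and ln(18200) = 9.809; z_{0.18} = -0.9154, z_{0.85} = 1.036.
σ = (9.809 − 7.736)/(1.036 − (-0.9154)) = 1.062.
μ = 7.736 − (-0.9154)·1.062 = 8.708.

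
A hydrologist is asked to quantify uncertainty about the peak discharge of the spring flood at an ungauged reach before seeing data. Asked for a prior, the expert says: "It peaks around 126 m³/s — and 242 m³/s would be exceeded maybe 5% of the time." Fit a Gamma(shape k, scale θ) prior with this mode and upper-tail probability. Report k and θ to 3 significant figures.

k ≈ 7.52, θ ≈ 19.3

Gamma(k,θ) with k>1 has mode (k−1)θ, so θ = 126/(k−1).
Need P(X < 242) = 0.95 with θ tied to k this way. Start at k = 2, θ = 126: P(X<242) ≈ 0.572.
Too low — raise k to concentrate. Iterating converges to k ≈ 7.52.
Then θ = 126/(7.52−1) ≈ 19.3.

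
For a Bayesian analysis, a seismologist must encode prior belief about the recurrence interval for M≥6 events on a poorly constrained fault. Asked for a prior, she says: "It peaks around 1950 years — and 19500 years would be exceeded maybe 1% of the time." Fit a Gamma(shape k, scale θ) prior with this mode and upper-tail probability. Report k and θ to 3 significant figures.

k ≈ 1.58, θ ≈ 3340

Gamma(k,θ) with k>1 has mode (k−1)θ, so θ = 1950/(k−1).
Need P(X < 19500) = 0.99 with θ tied to k this way. Start at k = 2, θ = 1950: P(X<19500) ≈ 1.000.
Too high — lower k to spread out. Iterating converges to k ≈ 1.58.
Then θ = 1950/(1.58−1) ≈ 3340.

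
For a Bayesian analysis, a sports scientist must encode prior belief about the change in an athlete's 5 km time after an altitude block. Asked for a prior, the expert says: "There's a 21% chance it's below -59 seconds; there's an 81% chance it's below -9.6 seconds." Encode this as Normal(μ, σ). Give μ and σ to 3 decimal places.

For Normal(μ,σ), the p-quantile is μ + z_p·σ. Here z_{0.21} = -0.8064, z_{0.81} = 0.8779.
So -59 = μ − 0.8064σ and -9.6 = μ + 0.8779σ.
Subtracting: σ = (-9.6 − -59)/(0.8779 − (-0.8064)) = 29.329.
Then μ = -59 − (-0.8064)·29.329 = -35.348.

μ = -35.348, σ = 29.329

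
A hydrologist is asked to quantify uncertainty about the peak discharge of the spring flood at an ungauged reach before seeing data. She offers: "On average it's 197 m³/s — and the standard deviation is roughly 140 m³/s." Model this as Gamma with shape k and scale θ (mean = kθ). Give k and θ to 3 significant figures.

For Gamma(k, scale θ): mean = kθ, variance = kθ², so CV = 1/√k.
CV = SD/mean = 140/197 = 0.7107, hence k = 1/CV² = 1.98.
Then θ = mean/k = 197/1.98 = 99.5.

k ≈ 1.98, θ ≈ 99.5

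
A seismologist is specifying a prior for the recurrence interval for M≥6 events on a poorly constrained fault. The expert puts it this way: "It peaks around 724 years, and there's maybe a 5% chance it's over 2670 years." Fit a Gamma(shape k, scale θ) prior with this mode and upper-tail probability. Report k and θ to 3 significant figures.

Gamma(k,θ) with k>1 has mode (k−1)θ, so θ = 724/(k−1).
Need P(X < 2670) = 0.95 with θ tied to k this way. Start at k = 2, θ = 724: P(X<2670) ≈ 0.883.
Too low — raise k to concentrate. Iterating converges to k ≈ 2.5.
Then θ = 724/(2.5−1) ≈ 482.

k ≈ 2.5, θ ≈ 482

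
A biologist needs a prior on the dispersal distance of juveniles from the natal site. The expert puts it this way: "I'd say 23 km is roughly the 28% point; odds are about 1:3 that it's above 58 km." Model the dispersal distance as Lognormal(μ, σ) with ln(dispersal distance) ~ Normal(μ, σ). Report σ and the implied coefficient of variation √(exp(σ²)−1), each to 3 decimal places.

σ ≈ 0.736, CV ≈ 0.847

If T ~ Lognormal(μ,σ) then ln T ~ Normal(μ,σ), so the p-quantile of ln T is μ + z_p·σ.
ln(23) = 3.135 and ln(58) = 4.06; z_{0.28} = -0.5828, z_{0.75} = 0.6745.
σ = (4.06 − 3.135)/(0.6745 − (-0.5828)) = 0.736.
μ = 3.135 − (-0.5828)·0.736 = 3.564.
CV = √(exp(σ²)−1) = √(exp(0.5412)−1) = 0.847.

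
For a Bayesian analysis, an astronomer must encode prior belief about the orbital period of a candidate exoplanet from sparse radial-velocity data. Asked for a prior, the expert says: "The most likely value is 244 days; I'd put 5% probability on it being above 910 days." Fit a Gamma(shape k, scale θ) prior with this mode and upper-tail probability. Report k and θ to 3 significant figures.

Gamma(k,θ) with k>1 has mode (k−1)θ, so θ = 244/(k−1).
Need P(X < 910) = 0.95 with θ tied to k this way. Start at k = 2, θ = 244: P(X<910) ≈ 0.886.
Too low — raise k to concentrate. Iterating converges to k ≈ 2.47.
Then θ = 244/(2.47−1) ≈ 166.

k ≈ 2.47, θ ≈ 166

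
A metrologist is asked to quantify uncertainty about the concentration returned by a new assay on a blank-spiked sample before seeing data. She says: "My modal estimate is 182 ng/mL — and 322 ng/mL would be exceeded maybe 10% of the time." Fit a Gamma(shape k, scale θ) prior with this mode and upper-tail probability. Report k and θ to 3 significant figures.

k ≈ 6.84, θ ≈ 31.2

Gamma(k,θ) with k>1 has mode (k−1)θ, so θ = 182/(k−1).
Need P(X < 322) = 0.9 with θ tied to k this way. Start at k = 2, θ = 182: P(X<322) ≈ 0.528.
Too low — raise k to concentrate. Iterating converges to k ≈ 6.84.
Then θ = 182/(6.84−1) ≈ 31.2.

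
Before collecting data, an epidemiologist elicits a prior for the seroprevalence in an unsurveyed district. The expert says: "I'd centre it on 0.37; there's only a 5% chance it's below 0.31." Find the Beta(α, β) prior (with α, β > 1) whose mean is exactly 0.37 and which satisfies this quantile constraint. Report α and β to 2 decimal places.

With mean 0.37 fixed, write α = 0.37s, β = 0.63s where s = α+β.
Need P(θ < 0.31) = 0.05 under Beta(0.37s, 0.63s). Normal approximation: (q−m)/√(m(1−m)/s) ≈ z_{0.05} = -1.64, so s ≈ 0.37·0.63·(-1.64)²/(0.31−0.37)² = 175.2.
At s = 175.2: P(θ<0.31) ≈ 0.047. Adjusting to match 0.05 gives s ≈ 169.25.
So α = 0.37·169.25 ≈ 62.62, β = 0.63·169.25 ≈ 106.63.

α ≈ 62.62, β ≈ 106.63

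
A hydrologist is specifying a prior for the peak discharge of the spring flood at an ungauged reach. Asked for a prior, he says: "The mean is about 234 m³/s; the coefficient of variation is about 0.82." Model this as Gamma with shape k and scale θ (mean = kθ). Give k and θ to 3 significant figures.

k ≈ 1.49, θ ≈ 157

For Gamma(k, scale θ): mean = kθ, variance = kθ², so CV = 1/√k.
CV = 0.82, hence k = 1/CV² = 1.49.
Then θ = mean/k = 234/1.49 = 157.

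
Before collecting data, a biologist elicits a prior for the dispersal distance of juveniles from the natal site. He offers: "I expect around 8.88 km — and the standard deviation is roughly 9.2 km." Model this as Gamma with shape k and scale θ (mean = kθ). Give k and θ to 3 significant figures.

For Gamma(k, scale θ): mean = kθ, variance = kθ², so CV = 1/√k.
CV = SD/mean = 9.2/8.88 = 1.036, hence k = 1/CV² = 0.932.
Then θ = mean/k = 8.88/0.932 = 9.53.

k ≈ 0.932, θ ≈ 9.53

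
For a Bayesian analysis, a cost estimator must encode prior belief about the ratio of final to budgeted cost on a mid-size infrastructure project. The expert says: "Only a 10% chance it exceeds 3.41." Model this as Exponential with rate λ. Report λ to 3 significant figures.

λ ≈ 0.675

P(T > 3.41) = e^(−λ·3.41) = 0.1, so λ = −ln(0.1)/3.41 = 0.675.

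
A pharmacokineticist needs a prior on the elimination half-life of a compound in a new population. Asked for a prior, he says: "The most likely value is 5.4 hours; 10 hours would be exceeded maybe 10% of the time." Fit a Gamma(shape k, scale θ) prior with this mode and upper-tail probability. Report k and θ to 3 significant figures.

k ≈ 6.03, θ ≈ 1.07

Gamma(k,θ) with k>1 has mode (k−1)θ, so θ = 5.4/(k−1).
Need P(X < 10) = 0.9 with θ tied to k this way. Start at k = 2, θ = 5.4: P(X<10) ≈ 0.552.
Too low — raise k to concentrate. Iterating converges to k ≈ 6.03.
Then θ = 5.4/(6.03−1) ≈ 1.07.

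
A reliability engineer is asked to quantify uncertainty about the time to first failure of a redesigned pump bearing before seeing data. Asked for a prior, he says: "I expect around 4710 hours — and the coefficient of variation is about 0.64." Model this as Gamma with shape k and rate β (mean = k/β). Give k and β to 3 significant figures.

k ≈ 2.44, β ≈ 0.000518

For Gamma(k, rate β): mean = k/β, variance = k/β², so CV = 1/√k.
CV = 0.64, hence k = 1/CV² = 2.44.
Then β = k/mean = 2.44/4710 = 0.000518.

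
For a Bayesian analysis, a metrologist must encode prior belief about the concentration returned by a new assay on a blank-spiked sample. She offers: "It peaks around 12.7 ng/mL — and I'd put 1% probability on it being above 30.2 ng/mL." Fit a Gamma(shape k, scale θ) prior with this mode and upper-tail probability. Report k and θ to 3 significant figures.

k ≈ 7.32, θ ≈ 2.01

Gamma(k,θ) with k>1 has mode (k−1)θ, so θ = 12.7/(k−1).
Need P(X < 30.2) = 0.99 with θ tied to k this way. Start at k = 2, θ = 12.7: P(X<30.2) ≈ 0.687.
Too low — raise k to concentrate. Iterating converges to k ≈ 7.32.
Then θ = 12.7/(7.32−1) ≈ 2.01.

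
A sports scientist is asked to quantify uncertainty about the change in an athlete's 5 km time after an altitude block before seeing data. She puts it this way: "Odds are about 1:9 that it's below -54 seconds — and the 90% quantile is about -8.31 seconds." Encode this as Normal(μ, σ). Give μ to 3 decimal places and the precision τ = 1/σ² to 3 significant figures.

μ = -31.155, τ = 0.00315

For Normal(μ,σ), the p-quantile is μ + z_p·σ. Here z_{0.1} = -1.282, z_{0.9} = 1.282.
So -54 = μ − 1.282σ and -8.31 = μ + 1.282σ.
Subtracting: σ = (-8.31 − -54)/(1.282 − (-1.282)) = 17.826.
Then μ = -54 − (-1.282)·17.826 = -31.155.
Precision τ = 1/σ² = 1/17.83² = 0.00315.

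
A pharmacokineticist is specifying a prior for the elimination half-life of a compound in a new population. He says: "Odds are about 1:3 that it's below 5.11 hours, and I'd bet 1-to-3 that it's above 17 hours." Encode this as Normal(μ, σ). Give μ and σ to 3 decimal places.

For Normal(μ,σ), the p-quantile is μ + z_p·σ. Here z_{0.25} = -0.6745, z_{0.75} = 0.6745.
So 5.11 = μ − 0.6745σ and 17 = μ + 0.6745σ.
Subtracting: σ = (17 − 5.11)/(0.6745 − (-0.6745)) = 8.814.
Then μ = 5.11 − (-0.6745)·8.814 = 11.055.

μ = 11.055, σ = 8.814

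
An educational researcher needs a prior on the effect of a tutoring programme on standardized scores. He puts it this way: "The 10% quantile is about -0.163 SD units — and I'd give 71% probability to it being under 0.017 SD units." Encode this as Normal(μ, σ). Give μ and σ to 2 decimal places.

For Normal(μ,σ), the p-quantile is μ + z_p·σ. Here z_{0.1} = -1.282, z_{0.71} = 0.5534.
So -0.163 = μ − 1.282σ and 0.017 = μ + 0.5534σ.
Subtracting: σ = (0.017 − -0.163)/(0.5534 − (-1.282)) = 0.10.
Then μ = -0.163 − (-1.282)·0.10 = -0.04.

μ = -0.04, σ = 0.10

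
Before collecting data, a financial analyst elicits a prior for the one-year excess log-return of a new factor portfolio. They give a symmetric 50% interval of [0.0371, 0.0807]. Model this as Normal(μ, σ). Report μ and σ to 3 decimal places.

μ = 0.059, σ = 0.032

A symmetric 50% interval runs μ ± z·σ with z = 0.6745.
Half-width = 0.0218, so σ = 0.0218/0.6745 = 0.032.
μ is the interval midpoint, 0.059.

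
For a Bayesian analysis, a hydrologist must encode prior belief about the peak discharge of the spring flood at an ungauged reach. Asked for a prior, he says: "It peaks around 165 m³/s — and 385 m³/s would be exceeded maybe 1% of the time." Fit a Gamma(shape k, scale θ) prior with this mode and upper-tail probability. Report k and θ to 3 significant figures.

k ≈ 7.63, θ ≈ 24.9

Gamma(k,θ) with k>1 has mode (k−1)θ, so θ = 165/(k−1).
Need P(X < 385) = 0.99 with θ tied to k this way. Start at k = 2, θ = 165: P(X<385) ≈ 0.677.
Too low — raise k to concentrate. Iterating converges to k ≈ 7.63.
Then θ = 165/(7.63−1) ≈ 24.9.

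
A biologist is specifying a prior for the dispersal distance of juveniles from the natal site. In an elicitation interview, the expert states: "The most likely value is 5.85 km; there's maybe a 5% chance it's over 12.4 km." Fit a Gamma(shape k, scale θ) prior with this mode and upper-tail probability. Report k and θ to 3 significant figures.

k ≈ 5.89, θ ≈ 1.2

Gamma(k,θ) with k>1 has mode (k−1)θ, so θ = 5.85/(k−1).
Need P(X < 12.4) = 0.95 with θ tied to k this way. Start at k = 2, θ = 5.85: P(X<12.4) ≈ 0.625.
Too low — raise k to concentrate. Iterating converges to k ≈ 5.89.
Then θ = 5.85/(5.89−1) ≈ 1.2.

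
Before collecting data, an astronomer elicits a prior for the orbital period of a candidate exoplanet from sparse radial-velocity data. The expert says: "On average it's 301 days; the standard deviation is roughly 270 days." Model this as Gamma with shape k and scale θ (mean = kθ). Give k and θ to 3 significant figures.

For Gamma(k, scale θ): mean = kθ, variance = kθ², so CV = 1/√k.
CV = SD/mean = 270/301 = 0.897, hence k = 1/CV² = 1.24.
Then θ = mean/k = 301/1.24 = 242.

k ≈ 1.24, θ ≈ 242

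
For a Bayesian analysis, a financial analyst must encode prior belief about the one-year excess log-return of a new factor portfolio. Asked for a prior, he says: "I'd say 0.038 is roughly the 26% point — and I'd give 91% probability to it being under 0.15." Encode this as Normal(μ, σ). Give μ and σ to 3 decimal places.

μ = 0.074, σ = 0.056

For Normal(μ,σ), the p-quantile is μ + z_p·σ. Here z_{0.26} = -0.6433, z_{0.91} = 1.341.
So 0.038 = μ − 0.6433σ and 0.15 = μ + 1.341σ.
Subtracting: σ = (0.15 − 0.038)/(1.341 − (-0.6433)) = 0.056.
Then μ = 0.038 − (-0.6433)·0.056 = 0.074.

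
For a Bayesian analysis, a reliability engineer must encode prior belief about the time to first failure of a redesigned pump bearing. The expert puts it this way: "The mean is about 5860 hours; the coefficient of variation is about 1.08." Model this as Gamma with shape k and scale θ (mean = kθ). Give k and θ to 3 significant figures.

For Gamma(k, scale θ): mean = kθ, variance = kθ², so CV = 1/√k.
CV = 1.08, hence k = 1/CV² = 0.857.
Then θ = mean/k = 5860/0.857 = 6840.

k ≈ 0.857, θ ≈ 6840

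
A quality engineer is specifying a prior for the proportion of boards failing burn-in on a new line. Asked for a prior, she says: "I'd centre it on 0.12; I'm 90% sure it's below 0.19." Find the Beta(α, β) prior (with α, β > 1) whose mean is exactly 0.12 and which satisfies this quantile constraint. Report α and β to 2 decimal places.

With mean 0.12 fixed, write α = 0.12s, β = 0.88s where s = α+β.
Need P(θ < 0.19) = 0.9 under Beta(0.12s, 0.88s). Normal approximation: (q−m)/√(m(1−m)/s) ≈ z_{0.9} = 1.28, so s ≈ 0.12·0.88·(1.28)²/(0.19−0.12)² = 35.4.
At s = 35.4: P(θ<0.19) ≈ 0.893. Adjusting to match 0.9 gives s ≈ 38.26.
So α = 0.12·38.26 ≈ 4.59, β = 0.88·38.26 ≈ 33.67.

α ≈ 4.59, β ≈ 33.67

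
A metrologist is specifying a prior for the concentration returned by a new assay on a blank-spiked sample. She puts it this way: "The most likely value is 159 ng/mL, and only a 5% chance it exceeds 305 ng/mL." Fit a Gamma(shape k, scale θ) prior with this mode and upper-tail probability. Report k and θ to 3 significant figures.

k ≈ 7.55, θ ≈ 24.3

Gamma(k,θ) with k>1 has mode (k−1)θ, so θ = 159/(k−1).
Need P(X < 305) = 0.95 with θ tied to k this way. Start at k = 2, θ = 159: P(X<305) ≈ 0.571.
Too low — raise k to concentrate. Iterating converges to k ≈ 7.55.
Then θ = 159/(7.55−1) ≈ 24.3.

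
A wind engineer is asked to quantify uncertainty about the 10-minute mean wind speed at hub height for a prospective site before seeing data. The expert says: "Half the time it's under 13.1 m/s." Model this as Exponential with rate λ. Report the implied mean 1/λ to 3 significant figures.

mean ≈ 18.9 m/s

Exponential median = ln 2 / λ, so λ = ln 2 / 13.1 = 0.0529.
Mean = 1/λ = 18.9 m/s.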